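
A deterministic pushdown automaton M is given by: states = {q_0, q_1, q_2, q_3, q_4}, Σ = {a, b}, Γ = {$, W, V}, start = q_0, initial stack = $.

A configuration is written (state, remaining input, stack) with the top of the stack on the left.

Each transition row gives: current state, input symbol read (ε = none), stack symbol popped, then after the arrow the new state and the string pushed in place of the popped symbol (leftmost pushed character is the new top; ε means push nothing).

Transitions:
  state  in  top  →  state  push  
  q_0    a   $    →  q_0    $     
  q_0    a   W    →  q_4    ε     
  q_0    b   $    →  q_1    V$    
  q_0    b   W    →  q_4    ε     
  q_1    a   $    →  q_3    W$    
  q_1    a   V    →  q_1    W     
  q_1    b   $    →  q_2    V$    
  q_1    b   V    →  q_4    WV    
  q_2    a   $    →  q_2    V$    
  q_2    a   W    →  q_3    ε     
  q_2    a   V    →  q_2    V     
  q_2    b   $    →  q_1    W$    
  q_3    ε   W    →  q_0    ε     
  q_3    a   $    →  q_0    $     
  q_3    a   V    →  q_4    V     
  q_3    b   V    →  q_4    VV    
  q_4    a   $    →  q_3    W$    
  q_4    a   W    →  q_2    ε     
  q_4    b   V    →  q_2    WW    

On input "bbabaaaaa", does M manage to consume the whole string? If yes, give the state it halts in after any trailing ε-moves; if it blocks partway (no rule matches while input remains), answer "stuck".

stuck

(q_0, bbabaaaaa, $)
  read b, top $: go to q_1, push V$ → (q_1, babaaaaa, V$)
  read b, top V: go to q_4, push WV → (q_4, abaaaaa, WV$)
  read a, top W: go to q_2, push ε → (q_2, baaaaa, V$)
No transition for (q_2, b, top V); M blocks with input baaaaa remaining.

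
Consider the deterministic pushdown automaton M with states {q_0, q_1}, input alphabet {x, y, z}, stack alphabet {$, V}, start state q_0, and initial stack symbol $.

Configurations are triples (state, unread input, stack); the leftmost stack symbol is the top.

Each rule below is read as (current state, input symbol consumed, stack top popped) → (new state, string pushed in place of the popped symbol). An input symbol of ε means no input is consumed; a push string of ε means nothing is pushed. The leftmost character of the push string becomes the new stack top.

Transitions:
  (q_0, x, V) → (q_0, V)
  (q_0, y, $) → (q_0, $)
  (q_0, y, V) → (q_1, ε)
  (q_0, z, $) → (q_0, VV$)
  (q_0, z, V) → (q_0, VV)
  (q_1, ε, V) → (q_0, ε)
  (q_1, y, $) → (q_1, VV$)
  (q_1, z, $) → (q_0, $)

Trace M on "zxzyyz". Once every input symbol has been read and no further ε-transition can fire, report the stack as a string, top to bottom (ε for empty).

$

(q_0, zxzyyz, $)
  read z, top $: go to q_0, push VV$ → (q_0, xzyyz, VV$)
  read x, top V: go to q_0, push V → (q_0, zyyz, VV$)
  read z, top V: go to q_0, push VV → (q_0, yyz, VVV$)
  read y, top V: go to q_1, push ε → (q_1, yz, VV$)
  ε-move, top V: go to q_0, push ε → (q_0, yz, V$)
  read y, top V: go to q_1, push ε → (q_1, z, $)
  read z, top $: go to q_0, push $ → (q_0, ε, $)
All input consumed in state q_0 with stack $.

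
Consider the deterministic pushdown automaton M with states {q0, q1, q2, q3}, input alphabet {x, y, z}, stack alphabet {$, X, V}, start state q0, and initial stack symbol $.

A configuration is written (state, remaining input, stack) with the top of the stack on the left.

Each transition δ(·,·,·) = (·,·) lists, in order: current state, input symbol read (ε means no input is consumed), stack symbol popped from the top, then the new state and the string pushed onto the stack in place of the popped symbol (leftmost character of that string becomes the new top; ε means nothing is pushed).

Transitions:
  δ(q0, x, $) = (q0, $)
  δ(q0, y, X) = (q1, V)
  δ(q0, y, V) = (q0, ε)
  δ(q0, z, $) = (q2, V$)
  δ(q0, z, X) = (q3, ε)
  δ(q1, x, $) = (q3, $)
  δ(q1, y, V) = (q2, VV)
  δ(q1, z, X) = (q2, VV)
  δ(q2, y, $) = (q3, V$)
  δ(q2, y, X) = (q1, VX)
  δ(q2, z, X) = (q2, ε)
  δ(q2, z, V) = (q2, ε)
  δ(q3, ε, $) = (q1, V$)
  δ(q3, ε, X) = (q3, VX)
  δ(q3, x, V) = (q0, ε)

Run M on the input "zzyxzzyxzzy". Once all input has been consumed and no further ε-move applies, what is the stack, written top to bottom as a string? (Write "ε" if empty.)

(q0, zzyxzzyxzzy, $)
  read z, top $: go to q2, push V$ → (q2, zyxzzyxzzy, V$)
  read z, top V: go to q2, push ε → (q2, yxzzyxzzy, $)
  read y, top $: go to q3, push V$ → (q3, xzzyxzzy, V$)
  read x, top V: go to q0, push ε → (q0, zzyxzzy, $)
  read z, top $: go to q2, push V$ → (q2, zyxzzy, V$)
  read z, top V: go to q2, push ε → (q2, yxzzy, $)
  read y, top $: go to q3, push V$ → (q3, xzzy, V$)
  read x, top V: go to q0, push ε → (q0, zzy, $)
  read z, top $: go to q2, push V$ → (q2, zy, V$)
  read z, top V: go to q2, push ε → (q2, y, $)
  read y, top $: go to q3, push V$ → (q3, ε, V$)
All input consumed in state q3 with stack V$.

V$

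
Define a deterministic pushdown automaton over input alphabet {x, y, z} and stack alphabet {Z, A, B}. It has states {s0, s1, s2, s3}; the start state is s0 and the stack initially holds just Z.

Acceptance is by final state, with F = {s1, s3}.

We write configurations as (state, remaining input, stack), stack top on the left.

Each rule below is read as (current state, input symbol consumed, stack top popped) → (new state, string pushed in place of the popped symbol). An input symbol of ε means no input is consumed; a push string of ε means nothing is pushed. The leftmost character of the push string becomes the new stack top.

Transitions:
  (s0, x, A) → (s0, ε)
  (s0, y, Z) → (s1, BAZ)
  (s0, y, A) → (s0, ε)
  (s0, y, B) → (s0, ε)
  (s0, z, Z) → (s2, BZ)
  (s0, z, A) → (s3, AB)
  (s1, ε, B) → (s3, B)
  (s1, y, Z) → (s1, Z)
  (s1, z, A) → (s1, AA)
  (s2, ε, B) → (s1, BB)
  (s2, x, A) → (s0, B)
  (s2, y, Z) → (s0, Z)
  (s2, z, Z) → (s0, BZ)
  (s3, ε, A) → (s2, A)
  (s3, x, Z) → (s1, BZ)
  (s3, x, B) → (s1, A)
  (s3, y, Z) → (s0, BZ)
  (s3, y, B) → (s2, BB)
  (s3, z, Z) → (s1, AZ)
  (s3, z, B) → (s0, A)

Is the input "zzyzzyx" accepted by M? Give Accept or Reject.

(s0, zzyzzyx, Z) ⊢ (s2, zyzzyx, BZ) ⊢ (s1, zyzzyx, BBZ) ⊢ (s3, zyzzyx, BBZ) ⊢ (s0, yzzyx, ABZ) ⊢ (s0, zzyx, BZ)
No transition applies at (s0, zzyx, BZ); input not fully consumed.

Reject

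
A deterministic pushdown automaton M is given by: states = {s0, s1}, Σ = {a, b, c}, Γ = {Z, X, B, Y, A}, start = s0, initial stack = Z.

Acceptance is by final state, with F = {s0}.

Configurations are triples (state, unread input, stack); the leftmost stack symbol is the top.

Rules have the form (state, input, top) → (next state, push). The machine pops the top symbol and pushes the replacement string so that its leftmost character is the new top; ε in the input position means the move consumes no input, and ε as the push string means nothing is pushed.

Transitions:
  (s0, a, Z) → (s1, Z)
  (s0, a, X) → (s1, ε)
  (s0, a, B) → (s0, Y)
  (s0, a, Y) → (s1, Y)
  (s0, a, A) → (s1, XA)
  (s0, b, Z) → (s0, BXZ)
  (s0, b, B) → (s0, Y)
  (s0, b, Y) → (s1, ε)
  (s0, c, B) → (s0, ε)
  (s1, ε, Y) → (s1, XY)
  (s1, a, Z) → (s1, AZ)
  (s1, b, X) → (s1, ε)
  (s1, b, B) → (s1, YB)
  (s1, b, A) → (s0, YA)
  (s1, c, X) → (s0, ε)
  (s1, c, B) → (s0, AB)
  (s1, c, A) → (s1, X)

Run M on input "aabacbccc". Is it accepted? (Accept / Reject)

Reject

(s0, aabacbccc, Z)
  read a, top Z: go to s1, push Z → (s1, abacbccc, Z)
  read a, top Z: go to s1, push AZ → (s1, bacbccc, AZ)
  read b, top A: go to s0, push YA → (s0, acbccc, YAZ)
  read a, top Y: go to s1, push Y → (s1, cbccc, YAZ)
  ε-move, top Y: go to s1, push XY → (s1, cbccc, XYAZ)
  read c, top X: go to s0, push ε → (s0, bccc, YAZ)
  read b, top Y: go to s1, push ε → (s1, ccc, AZ)
  read c, top A: go to s1, push X → (s1, cc, XZ)
  read c, top X: go to s0, push ε → (s0, c, Z)
No transition applies at (s0, c, Z); input not fully consumed.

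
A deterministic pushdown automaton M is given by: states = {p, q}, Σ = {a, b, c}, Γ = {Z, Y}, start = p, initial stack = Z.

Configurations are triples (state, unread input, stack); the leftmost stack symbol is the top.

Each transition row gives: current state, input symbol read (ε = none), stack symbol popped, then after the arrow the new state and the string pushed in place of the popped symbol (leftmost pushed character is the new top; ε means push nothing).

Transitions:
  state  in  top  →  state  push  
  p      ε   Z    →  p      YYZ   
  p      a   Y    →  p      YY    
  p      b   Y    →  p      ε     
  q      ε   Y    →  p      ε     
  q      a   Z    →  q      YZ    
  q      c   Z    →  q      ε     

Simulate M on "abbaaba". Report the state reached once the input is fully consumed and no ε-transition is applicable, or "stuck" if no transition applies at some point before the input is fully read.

(p, abbaaba, Z) ⊢ (p, abbaaba, YYZ) ⊢ (p, bbaaba, YYYZ) ⊢ (p, baaba, YYZ) ⊢ (p, aaba, YZ) ⊢ (p, aba, YYZ) ⊢ (p, ba, YYYZ) ⊢ (p, a, YYZ) ⊢ (p, ε, YYYZ)
All input consumed; M is in state p.

p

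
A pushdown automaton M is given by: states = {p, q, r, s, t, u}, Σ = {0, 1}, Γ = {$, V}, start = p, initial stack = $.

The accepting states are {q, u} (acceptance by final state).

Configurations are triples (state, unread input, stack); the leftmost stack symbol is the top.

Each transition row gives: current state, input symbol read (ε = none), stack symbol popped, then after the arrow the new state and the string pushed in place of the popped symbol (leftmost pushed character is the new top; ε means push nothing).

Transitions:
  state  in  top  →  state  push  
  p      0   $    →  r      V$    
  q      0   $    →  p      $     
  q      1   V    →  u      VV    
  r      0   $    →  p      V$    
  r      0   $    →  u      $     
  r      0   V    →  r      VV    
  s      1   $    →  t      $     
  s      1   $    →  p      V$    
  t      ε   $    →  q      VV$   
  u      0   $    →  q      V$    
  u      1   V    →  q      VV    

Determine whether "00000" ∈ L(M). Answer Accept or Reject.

Reject

No computation consumes all input and reaches a final state.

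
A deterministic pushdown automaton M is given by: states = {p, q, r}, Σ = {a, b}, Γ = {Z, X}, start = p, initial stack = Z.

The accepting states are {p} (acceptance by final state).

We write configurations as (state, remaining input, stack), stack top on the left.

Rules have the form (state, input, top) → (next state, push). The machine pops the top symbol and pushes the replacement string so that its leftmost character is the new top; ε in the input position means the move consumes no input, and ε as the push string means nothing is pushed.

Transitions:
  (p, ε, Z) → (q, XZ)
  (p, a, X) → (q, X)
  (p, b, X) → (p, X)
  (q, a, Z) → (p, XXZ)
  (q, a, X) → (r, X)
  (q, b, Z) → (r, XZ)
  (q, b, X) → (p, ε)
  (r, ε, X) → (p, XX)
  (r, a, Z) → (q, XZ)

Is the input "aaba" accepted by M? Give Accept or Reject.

Reject

(p, aaba, Z)
  ε-move, top Z: go to q, push XZ → (q, aaba, XZ)
  read a, top X: go to r, push X → (r, aba, XZ)
  ε-move, top X: go to p, push XX → (p, aba, XXZ)
  read a, top X: go to q, push X → (q, ba, XXZ)
  read b, top X: go to p, push ε → (p, a, XZ)
  read a, top X: go to q, push X → (q, ε, XZ)
All input consumed; state q ∉ F and no further ε-move applies.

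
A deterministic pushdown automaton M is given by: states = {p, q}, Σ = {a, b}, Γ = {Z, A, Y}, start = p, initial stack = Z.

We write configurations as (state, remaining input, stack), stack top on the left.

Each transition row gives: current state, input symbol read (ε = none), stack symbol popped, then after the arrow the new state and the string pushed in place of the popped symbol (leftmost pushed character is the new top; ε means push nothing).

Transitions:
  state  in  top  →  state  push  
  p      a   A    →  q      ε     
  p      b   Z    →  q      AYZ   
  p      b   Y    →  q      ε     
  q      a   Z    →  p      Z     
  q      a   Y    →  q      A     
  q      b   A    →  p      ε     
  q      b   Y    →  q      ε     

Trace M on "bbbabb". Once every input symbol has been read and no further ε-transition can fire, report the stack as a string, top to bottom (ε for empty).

(p, bbbabb, Z)
  read b, top Z: go to q, push AYZ → (q, bbabb, AYZ)
  read b, top A: go to p, push ε → (p, babb, YZ)
  read b, top Y: go to q, push ε → (q, abb, Z)
  read a, top Z: go to p, push Z → (p, bb, Z)
  read b, top Z: go to q, push AYZ → (q, b, AYZ)
  read b, top A: go to p, push ε → (p, ε, YZ)
All input consumed in state p with stack YZ.

YZ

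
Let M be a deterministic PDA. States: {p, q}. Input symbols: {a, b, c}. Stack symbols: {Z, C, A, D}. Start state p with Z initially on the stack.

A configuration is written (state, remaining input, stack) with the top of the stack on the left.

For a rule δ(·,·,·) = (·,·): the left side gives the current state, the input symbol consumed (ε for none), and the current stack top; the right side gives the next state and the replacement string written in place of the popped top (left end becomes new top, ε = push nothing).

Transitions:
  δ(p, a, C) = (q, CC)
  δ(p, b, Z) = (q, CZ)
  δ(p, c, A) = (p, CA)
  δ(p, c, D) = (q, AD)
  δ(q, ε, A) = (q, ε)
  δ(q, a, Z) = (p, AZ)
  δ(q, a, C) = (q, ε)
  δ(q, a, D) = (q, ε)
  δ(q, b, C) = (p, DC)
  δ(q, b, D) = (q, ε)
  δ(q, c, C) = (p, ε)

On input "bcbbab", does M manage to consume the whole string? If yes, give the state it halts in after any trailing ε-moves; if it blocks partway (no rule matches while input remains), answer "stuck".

(p, bcbbab, Z) ⊢ (q, cbbab, CZ) ⊢ (p, bbab, Z) ⊢ (q, bab, CZ) ⊢ (p, ab, DCZ)
No transition for (p, a, top D); M blocks with input ab remaining.

stuck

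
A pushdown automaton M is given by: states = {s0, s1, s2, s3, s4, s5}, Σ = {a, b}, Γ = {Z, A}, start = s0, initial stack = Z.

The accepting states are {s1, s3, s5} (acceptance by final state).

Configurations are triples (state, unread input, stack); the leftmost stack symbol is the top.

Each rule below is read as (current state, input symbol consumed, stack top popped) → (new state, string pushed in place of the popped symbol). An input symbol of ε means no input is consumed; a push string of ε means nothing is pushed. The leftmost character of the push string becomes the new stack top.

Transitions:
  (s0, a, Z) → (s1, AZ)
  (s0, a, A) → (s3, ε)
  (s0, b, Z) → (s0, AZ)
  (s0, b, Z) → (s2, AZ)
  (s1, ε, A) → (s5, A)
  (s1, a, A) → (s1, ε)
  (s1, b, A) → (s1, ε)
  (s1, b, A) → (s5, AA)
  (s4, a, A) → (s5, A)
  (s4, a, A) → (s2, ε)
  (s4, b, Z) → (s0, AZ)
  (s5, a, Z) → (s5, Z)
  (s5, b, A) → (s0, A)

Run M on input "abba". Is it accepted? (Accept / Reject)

One accepting computation: (s0, abba, Z) ⊢ (s1, bba, AZ) ⊢ (s5, ba, AAZ) ⊢ (s0, a, AAZ) ⊢ (s3, ε, AZ)
All input consumed and state s3 ∈ F.

Accept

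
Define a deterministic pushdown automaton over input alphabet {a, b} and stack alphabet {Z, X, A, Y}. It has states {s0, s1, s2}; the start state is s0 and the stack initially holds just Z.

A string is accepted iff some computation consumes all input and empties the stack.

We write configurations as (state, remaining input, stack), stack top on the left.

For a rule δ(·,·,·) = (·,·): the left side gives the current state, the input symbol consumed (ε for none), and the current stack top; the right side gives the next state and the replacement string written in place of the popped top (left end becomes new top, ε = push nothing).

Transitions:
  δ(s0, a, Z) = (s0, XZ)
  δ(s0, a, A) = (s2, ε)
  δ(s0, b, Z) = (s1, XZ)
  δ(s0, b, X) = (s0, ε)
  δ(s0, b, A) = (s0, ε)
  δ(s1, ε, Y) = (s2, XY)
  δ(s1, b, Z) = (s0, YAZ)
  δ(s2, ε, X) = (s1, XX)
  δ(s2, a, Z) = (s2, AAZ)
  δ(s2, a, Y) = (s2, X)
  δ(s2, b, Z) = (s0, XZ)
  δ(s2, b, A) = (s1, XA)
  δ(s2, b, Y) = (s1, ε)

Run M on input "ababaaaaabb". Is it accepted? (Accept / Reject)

(s0, ababaaaaabb, Z)
  read a, top Z: go to s0, push XZ → (s0, babaaaaabb, XZ)
  read b, top X: go to s0, push ε → (s0, abaaaaabb, Z)
  read a, top Z: go to s0, push XZ → (s0, baaaaabb, XZ)
  read b, top X: go to s0, push ε → (s0, aaaaabb, Z)
  read a, top Z: go to s0, push XZ → (s0, aaaabb, XZ)
No transition applies at (s0, aaaabb, XZ); input not fully consumed.

Reject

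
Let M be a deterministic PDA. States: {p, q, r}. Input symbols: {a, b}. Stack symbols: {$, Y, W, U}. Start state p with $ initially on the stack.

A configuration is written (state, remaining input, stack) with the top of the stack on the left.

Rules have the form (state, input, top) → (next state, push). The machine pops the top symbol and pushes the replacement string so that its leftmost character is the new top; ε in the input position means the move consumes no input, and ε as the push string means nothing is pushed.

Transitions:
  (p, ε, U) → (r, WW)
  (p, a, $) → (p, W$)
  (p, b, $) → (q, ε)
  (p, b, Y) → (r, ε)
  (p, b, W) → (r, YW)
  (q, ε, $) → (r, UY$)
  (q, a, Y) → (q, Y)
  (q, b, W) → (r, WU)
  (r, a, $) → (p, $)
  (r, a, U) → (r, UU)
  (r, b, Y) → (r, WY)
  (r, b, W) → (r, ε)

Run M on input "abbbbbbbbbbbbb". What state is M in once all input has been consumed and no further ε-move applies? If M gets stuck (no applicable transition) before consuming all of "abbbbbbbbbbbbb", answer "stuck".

(p, abbbbbbbbbbbbb, $) ⊢ (p, bbbbbbbbbbbbb, W$) ⊢ (r, bbbbbbbbbbbb, YW$) ⊢ (r, bbbbbbbbbbb, WYW$) ⊢ (r, bbbbbbbbbb, YW$) ⊢ (r, bbbbbbbbb, WYW$) ⊢ (r, bbbbbbbb, YW$) ⊢ (r, bbbbbbb, WYW$) ⊢ (r, bbbbbb, YW$) ⊢ (r, bbbbb, WYW$) ⊢ (r, bbbb, YW$) ⊢ (r, bbb, WYW$) ⊢ (r, bb, YW$) ⊢ (r, b, WYW$) ⊢ (r, ε, YW$)
All input consumed; M is in state r.

r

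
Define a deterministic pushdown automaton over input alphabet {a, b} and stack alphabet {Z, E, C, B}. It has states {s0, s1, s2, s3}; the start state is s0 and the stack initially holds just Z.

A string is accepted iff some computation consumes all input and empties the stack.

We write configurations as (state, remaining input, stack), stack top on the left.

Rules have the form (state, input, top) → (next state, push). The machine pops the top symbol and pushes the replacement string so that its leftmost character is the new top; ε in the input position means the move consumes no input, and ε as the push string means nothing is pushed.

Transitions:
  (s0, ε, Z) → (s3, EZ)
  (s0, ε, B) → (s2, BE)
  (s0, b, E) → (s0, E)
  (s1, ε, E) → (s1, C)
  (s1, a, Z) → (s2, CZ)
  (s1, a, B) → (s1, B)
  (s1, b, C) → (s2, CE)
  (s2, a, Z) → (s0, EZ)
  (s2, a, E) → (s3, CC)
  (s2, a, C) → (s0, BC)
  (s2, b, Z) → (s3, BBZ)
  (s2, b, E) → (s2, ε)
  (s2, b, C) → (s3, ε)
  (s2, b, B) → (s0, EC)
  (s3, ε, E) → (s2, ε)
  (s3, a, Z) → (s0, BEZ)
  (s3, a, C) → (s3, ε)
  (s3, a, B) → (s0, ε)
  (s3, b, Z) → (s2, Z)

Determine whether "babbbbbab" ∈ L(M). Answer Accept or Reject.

Reject

(s0, babbbbbab, Z)
  ε-move, top Z: go to s3, push EZ → (s3, babbbbbab, EZ)
  ε-move, top E: go to s2, push ε → (s2, babbbbbab, Z)
  read b, top Z: go to s3, push BBZ → (s3, abbbbbab, BBZ)
  read a, top B: go to s0, push ε → (s0, bbbbbab, BZ)
  ε-move, top B: go to s2, push BE → (s2, bbbbbab, BEZ)
  read b, top B: go to s0, push EC → (s0, bbbbab, ECEZ)
  read b, top E: go to s0, push E → (s0, bbbab, ECEZ)
  read b, top E: go to s0, push E → (s0, bbab, ECEZ)
  read b, top E: go to s0, push E → (s0, bab, ECEZ)
  read b, top E: go to s0, push E → (s0, ab, ECEZ)
No transition applies at (s0, ab, ECEZ); input not fully consumed.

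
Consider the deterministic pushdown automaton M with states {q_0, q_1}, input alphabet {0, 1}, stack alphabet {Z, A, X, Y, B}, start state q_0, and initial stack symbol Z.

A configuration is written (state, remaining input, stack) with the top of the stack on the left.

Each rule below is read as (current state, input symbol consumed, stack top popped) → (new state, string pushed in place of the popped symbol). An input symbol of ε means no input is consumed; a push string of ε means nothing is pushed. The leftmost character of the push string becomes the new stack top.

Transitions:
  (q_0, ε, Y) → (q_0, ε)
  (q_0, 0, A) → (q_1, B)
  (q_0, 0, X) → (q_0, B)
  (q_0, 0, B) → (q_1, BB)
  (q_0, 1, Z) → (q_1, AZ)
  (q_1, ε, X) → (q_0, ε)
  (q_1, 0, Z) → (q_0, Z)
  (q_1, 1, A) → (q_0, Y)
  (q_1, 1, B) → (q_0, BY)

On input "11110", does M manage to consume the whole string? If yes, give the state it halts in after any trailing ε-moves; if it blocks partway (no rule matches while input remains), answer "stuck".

stuck

(q_0, 11110, Z)
  read 1, top Z: go to q_1, push AZ → (q_1, 1110, AZ)
  read 1, top A: go to q_0, push Y → (q_0, 110, YZ)
  ε-move, top Y: go to q_0, push ε → (q_0, 110, Z)
  read 1, top Z: go to q_1, push AZ → (q_1, 10, AZ)
  read 1, top A: go to q_0, push Y → (q_0, 0, YZ)
  ε-move, top Y: go to q_0, push ε → (q_0, 0, Z)
No transition for (q_0, 0, top Z); M blocks with input 0 remaining.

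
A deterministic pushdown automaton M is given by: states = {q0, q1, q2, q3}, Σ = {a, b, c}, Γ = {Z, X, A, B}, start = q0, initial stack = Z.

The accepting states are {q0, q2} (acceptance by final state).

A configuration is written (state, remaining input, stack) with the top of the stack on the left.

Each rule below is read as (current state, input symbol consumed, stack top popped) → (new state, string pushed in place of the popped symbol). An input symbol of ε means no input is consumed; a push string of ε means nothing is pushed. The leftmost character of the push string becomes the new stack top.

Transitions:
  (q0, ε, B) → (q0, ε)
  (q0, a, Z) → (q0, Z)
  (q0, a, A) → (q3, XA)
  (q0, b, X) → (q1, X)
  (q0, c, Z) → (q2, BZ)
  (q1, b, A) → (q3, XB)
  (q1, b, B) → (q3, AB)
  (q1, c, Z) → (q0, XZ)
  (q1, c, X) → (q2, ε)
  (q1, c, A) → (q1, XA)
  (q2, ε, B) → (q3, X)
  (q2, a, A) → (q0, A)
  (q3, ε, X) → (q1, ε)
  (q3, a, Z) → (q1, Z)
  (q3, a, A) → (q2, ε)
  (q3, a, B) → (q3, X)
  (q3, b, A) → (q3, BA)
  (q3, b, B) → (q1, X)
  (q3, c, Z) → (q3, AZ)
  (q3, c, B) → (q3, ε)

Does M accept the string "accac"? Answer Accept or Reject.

Reject

(q0, accac, Z)
  read a, top Z: go to q0, push Z → (q0, ccac, Z)
  read c, top Z: go to q2, push BZ → (q2, cac, BZ)
  ε-move, top B: go to q3, push X → (q3, cac, XZ)
  ε-move, top X: go to q1, push ε → (q1, cac, Z)
  read c, top Z: go to q0, push XZ → (q0, ac, XZ)
No transition applies at (q0, ac, XZ); input not fully consumed.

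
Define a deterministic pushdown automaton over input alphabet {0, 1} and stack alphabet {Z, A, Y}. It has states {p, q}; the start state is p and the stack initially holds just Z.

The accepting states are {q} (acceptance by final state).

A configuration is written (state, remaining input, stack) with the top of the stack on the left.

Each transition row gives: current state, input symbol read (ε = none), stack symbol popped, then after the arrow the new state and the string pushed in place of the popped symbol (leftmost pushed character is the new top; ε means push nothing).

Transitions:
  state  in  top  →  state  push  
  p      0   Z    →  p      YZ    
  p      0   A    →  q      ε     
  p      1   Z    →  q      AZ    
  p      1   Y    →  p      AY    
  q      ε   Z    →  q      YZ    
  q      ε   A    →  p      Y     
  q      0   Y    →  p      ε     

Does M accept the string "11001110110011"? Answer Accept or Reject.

Reject

(p, 11001110110011, Z)
  read 1, top Z: go to q, push AZ → (q, 1001110110011, AZ)
  ε-move, top A: go to p, push Y → (p, 1001110110011, YZ)
  read 1, top Y: go to p, push AY → (p, 001110110011, AYZ)
  read 0, top A: go to q, push ε → (q, 01110110011, YZ)
  read 0, top Y: go to p, push ε → (p, 1110110011, Z)
  read 1, top Z: go to q, push AZ → (q, 110110011, AZ)
  ε-move, top A: go to p, push Y → (p, 110110011, YZ)
  read 1, top Y: go to p, push AY → (p, 10110011, AYZ)
No transition applies at (p, 10110011, AYZ); input not fully consumed.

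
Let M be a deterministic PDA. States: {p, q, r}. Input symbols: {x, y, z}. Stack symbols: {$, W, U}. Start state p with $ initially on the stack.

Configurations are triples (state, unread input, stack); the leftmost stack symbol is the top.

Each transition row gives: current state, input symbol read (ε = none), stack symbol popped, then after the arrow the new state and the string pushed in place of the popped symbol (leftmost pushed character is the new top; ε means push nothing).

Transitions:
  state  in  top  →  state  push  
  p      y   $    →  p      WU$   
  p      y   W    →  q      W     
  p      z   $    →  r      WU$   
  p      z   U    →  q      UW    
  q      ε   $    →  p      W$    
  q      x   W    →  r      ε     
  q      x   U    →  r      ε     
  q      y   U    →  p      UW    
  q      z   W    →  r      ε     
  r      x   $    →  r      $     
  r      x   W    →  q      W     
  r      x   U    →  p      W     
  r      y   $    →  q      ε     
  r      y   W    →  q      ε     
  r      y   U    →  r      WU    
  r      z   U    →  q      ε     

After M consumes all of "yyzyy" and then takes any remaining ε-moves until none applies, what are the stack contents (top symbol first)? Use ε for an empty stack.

(p, yyzyy, $)
  read y, top $: go to p, push WU$ → (p, yzyy, WU$)
  read y, top W: go to q, push W → (q, zyy, WU$)
  read z, top W: go to r, push ε → (r, yy, U$)
  read y, top U: go to r, push WU → (r, y, WU$)
  read y, top W: go to q, push ε → (q, ε, U$)
All input consumed in state q with stack U$.

U$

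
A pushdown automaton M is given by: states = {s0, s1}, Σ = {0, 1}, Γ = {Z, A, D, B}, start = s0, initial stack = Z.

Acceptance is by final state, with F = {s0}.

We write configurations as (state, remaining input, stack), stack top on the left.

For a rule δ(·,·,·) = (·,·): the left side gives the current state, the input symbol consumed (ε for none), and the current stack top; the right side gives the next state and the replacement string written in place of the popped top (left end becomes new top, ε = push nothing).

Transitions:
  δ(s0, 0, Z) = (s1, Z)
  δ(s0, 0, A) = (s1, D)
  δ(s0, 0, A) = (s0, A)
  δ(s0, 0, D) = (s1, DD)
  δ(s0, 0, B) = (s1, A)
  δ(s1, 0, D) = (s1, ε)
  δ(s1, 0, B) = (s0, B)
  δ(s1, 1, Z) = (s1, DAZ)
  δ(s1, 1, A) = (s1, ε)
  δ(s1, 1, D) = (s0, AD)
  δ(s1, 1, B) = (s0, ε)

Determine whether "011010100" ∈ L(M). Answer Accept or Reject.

Accept

One accepting computation: (s0, 011010100, Z) ⊢ (s1, 11010100, Z) ⊢ (s1, 1010100, DAZ) ⊢ (s0, 010100, ADAZ) ⊢ (s1, 10100, DDAZ) ⊢ (s0, 0100, ADDAZ) ⊢ (s1, 100, DDDAZ) ⊢ (s0, 00, ADDDAZ) ⊢ (s0, 0, ADDDAZ) ⊢ (s0, ε, ADDDAZ)
All input consumed and state s0 ∈ F.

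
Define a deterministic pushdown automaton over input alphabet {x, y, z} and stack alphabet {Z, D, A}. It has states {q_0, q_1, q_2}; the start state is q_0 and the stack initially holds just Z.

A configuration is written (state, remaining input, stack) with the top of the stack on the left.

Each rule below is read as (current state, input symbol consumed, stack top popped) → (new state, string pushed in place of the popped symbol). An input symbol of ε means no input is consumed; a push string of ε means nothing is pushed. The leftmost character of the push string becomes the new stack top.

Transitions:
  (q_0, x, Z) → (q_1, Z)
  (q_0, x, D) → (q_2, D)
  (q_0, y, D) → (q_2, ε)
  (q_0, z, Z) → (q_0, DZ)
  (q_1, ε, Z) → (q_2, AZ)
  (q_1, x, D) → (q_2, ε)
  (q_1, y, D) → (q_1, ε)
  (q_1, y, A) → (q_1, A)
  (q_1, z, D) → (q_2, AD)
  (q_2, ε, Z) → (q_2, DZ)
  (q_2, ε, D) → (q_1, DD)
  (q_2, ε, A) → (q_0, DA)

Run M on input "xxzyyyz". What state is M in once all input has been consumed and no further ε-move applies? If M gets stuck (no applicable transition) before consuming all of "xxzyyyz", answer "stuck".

(q_0, xxzyyyz, Z)
  read x, top Z: go to q_1, push Z → (q_1, xzyyyz, Z)
  ε-move, top Z: go to q_2, push AZ → (q_2, xzyyyz, AZ)
  ε-move, top A: go to q_0, push DA → (q_0, xzyyyz, DAZ)
  read x, top D: go to q_2, push D → (q_2, zyyyz, DAZ)
  ε-move, top D: go to q_1, push DD → (q_1, zyyyz, DDAZ)
  read z, top D: go to q_2, push AD → (q_2, yyyz, ADDAZ)
  ε-move, top A: go to q_0, push DA → (q_0, yyyz, DADDAZ)
  read y, top D: go to q_2, push ε → (q_2, yyz, ADDAZ)
  ε-move, top A: go to q_0, push DA → (q_0, yyz, DADDAZ)
  read y, top D: go to q_2, push ε → (q_2, yz, ADDAZ)
  ε-move, top A: go to q_0, push DA → (q_0, yz, DADDAZ)
  read y, top D: go to q_2, push ε → (q_2, z, ADDAZ)
  ε-move, top A: go to q_0, push DA → (q_0, z, DADDAZ)
No transition for (q_0, z, top D); M blocks with input z remaining.

stuck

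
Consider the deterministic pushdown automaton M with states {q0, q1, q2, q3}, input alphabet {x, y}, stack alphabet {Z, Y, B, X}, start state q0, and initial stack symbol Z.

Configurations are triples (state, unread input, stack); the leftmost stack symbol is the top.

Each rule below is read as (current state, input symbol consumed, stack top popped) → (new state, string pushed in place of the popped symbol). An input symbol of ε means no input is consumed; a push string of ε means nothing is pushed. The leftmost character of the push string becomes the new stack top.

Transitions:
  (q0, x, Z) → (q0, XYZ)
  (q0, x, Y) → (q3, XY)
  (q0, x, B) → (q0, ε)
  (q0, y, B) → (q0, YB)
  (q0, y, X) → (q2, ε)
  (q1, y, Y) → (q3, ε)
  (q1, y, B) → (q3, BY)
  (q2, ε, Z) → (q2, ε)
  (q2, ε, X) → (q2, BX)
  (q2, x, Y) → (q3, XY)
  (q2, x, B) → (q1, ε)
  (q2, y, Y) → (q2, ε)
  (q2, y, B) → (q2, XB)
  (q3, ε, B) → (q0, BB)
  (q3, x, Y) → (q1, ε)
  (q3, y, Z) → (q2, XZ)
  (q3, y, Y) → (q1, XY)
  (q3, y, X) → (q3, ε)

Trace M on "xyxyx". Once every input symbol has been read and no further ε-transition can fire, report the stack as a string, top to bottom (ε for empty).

Z

(q0, xyxyx, Z) ⊢ (q0, yxyx, XYZ) ⊢ (q2, xyx, YZ) ⊢ (q3, yx, XYZ) ⊢ (q3, x, YZ) ⊢ (q1, ε, Z)
All input consumed in state q1 with stack Z.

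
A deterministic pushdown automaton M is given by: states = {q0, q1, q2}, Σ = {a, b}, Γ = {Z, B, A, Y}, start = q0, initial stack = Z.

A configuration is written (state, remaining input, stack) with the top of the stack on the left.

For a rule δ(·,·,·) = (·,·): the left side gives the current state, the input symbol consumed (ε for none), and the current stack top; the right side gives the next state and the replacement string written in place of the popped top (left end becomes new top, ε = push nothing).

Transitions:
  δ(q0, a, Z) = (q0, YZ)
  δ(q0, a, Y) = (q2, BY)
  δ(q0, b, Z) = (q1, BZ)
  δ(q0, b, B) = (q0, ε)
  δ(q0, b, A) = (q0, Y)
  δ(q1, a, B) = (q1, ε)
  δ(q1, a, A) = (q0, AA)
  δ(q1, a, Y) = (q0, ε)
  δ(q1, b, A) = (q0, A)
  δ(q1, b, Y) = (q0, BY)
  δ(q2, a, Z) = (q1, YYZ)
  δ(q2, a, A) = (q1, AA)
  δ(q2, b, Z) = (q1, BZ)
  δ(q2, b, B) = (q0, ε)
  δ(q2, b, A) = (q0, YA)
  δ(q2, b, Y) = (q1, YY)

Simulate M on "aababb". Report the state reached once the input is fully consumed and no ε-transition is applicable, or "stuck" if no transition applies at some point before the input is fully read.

(q0, aababb, Z)
  read a, top Z: go to q0, push YZ → (q0, ababb, YZ)
  read a, top Y: go to q2, push BY → (q2, babb, BYZ)
  read b, top B: go to q0, push ε → (q0, abb, YZ)
  read a, top Y: go to q2, push BY → (q2, bb, BYZ)
  read b, top B: go to q0, push ε → (q0, b, YZ)
No transition for (q0, b, top Y); M blocks with input b remaining.

stuck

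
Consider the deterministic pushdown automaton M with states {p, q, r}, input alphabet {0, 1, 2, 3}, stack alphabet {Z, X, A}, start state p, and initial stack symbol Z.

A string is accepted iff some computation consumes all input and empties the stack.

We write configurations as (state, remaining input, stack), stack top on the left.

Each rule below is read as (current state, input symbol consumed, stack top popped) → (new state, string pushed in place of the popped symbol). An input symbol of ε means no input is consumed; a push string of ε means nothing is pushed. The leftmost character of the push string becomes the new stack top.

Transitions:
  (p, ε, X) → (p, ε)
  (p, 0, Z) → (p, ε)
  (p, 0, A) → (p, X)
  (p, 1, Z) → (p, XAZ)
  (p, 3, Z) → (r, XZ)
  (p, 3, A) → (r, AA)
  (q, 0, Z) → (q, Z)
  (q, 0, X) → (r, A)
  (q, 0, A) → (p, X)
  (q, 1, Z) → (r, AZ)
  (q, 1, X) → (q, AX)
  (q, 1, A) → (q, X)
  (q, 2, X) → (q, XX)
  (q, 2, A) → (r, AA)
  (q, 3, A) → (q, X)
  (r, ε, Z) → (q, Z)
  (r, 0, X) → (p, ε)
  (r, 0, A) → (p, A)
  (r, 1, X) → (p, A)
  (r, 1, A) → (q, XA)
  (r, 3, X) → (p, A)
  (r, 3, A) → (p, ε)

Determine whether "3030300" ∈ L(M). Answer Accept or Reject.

Accept

(p, 3030300, Z) ⊢ (r, 030300, XZ) ⊢ (p, 30300, Z) ⊢ (r, 0300, XZ) ⊢ (p, 300, Z) ⊢ (r, 00, XZ) ⊢ (p, 0, Z) ⊢ (p, ε, ε)
All input consumed and the stack is empty.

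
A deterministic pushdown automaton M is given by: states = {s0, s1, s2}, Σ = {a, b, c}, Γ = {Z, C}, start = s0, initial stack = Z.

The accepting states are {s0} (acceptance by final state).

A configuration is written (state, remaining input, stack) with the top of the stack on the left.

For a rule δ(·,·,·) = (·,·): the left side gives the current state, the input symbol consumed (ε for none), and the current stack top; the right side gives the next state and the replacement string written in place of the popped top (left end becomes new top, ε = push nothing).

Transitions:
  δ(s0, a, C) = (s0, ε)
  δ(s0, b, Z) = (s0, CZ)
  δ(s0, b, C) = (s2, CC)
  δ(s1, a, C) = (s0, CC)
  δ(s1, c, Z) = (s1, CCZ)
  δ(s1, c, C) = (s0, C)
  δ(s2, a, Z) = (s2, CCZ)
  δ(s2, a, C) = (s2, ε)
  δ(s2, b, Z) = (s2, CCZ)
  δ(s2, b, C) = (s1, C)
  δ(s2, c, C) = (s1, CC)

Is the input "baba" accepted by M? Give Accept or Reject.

(s0, baba, Z)
  read b, top Z: go to s0, push CZ → (s0, aba, CZ)
  read a, top C: go to s0, push ε → (s0, ba, Z)
  read b, top Z: go to s0, push CZ → (s0, a, CZ)
  read a, top C: go to s0, push ε → (s0, ε, Z)
All input consumed; state s0 ∈ F.

Accept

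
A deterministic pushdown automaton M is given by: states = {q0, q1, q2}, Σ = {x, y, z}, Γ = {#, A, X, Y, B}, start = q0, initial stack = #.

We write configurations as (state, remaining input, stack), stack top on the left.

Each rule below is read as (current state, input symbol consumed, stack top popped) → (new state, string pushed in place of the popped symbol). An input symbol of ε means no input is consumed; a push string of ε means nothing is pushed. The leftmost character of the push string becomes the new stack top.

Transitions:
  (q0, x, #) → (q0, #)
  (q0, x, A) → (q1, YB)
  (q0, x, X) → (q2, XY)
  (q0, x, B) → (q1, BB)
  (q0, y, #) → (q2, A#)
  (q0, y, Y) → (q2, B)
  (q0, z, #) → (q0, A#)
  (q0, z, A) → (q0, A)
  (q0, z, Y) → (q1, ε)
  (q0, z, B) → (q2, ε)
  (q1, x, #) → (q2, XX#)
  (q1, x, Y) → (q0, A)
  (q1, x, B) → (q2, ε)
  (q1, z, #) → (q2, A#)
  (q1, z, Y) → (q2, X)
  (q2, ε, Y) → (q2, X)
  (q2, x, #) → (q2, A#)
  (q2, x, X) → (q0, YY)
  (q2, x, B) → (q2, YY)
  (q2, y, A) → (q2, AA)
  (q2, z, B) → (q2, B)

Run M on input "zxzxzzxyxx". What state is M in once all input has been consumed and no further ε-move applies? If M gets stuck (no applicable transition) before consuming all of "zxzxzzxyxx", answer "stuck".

(q0, zxzxzzxyxx, #)
  read z, top #: go to q0, push A# → (q0, xzxzzxyxx, A#)
  read x, top A: go to q1, push YB → (q1, zxzzxyxx, YB#)
  read z, top Y: go to q2, push X → (q2, xzzxyxx, XB#)
  read x, top X: go to q0, push YY → (q0, zzxyxx, YYB#)
  read z, top Y: go to q1, push ε → (q1, zxyxx, YB#)
  read z, top Y: go to q2, push X → (q2, xyxx, XB#)
  read x, top X: go to q0, push YY → (q0, yxx, YYB#)
  read y, top Y: go to q2, push B → (q2, xx, BYB#)
  read x, top B: go to q2, push YY → (q2, x, YYYB#)
  ε-move, top Y: go to q2, push X → (q2, x, XYYB#)
  read x, top X: go to q0, push YY → (q0, ε, YYYYB#)
All input consumed; M is in state q0.

q0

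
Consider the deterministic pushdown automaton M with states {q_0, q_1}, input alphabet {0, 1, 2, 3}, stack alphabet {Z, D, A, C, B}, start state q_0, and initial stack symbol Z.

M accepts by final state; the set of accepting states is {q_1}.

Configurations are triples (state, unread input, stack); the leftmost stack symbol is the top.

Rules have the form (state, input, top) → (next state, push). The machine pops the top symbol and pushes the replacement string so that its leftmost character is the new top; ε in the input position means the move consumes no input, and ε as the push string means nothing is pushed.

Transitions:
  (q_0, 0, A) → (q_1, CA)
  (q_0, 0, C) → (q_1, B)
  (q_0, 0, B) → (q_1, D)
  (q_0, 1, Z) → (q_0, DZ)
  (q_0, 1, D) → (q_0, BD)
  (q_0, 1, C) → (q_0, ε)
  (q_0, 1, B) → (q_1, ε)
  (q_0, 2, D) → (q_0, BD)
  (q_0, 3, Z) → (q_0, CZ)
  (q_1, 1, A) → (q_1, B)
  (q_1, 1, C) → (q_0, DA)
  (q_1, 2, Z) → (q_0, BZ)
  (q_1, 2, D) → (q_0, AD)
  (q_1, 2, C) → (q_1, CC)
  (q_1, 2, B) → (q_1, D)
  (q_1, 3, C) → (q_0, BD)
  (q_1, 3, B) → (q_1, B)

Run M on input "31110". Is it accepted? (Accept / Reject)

(q_0, 31110, Z) ⊢ (q_0, 1110, CZ) ⊢ (q_0, 110, Z) ⊢ (q_0, 10, DZ) ⊢ (q_0, 0, BDZ) ⊢ (q_1, ε, DDZ)
All input consumed; state q_1 ∈ F.

Accept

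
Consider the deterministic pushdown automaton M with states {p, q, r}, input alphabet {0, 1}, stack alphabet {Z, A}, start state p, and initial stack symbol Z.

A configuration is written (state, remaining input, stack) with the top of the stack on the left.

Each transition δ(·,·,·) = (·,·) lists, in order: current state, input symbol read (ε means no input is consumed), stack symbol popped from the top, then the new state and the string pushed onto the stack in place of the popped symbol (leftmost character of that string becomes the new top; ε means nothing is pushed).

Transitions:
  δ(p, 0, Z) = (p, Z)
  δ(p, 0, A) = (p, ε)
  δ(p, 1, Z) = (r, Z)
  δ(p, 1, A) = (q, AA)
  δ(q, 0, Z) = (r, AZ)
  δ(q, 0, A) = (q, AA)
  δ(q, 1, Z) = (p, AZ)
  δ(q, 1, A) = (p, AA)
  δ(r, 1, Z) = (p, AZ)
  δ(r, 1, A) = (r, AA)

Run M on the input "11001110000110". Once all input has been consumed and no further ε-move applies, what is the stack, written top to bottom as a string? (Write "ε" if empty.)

AAAAAAAAAZ

(p, 11001110000110, Z)
  read 1, top Z: go to r, push Z → (r, 1001110000110, Z)
  read 1, top Z: go to p, push AZ → (p, 001110000110, AZ)
  read 0, top A: go to p, push ε → (p, 01110000110, Z)
  read 0, top Z: go to p, push Z → (p, 1110000110, Z)
  read 1, top Z: go to r, push Z → (r, 110000110, Z)
  read 1, top Z: go to p, push AZ → (p, 10000110, AZ)
  read 1, top A: go to q, push AA → (q, 0000110, AAZ)
  read 0, top A: go to q, push AA → (q, 000110, AAAZ)
  read 0, top A: go to q, push AA → (q, 00110, AAAAZ)
  read 0, top A: go to q, push AA → (q, 0110, AAAAAZ)
  read 0, top A: go to q, push AA → (q, 110, AAAAAAZ)
  read 1, top A: go to p, push AA → (p, 10, AAAAAAAZ)
  read 1, top A: go to q, push AA → (q, 0, AAAAAAAAZ)
  read 0, top A: go to q, push AA → (q, ε, AAAAAAAAAZ)
All input consumed in state q with stack AAAAAAAAAZ.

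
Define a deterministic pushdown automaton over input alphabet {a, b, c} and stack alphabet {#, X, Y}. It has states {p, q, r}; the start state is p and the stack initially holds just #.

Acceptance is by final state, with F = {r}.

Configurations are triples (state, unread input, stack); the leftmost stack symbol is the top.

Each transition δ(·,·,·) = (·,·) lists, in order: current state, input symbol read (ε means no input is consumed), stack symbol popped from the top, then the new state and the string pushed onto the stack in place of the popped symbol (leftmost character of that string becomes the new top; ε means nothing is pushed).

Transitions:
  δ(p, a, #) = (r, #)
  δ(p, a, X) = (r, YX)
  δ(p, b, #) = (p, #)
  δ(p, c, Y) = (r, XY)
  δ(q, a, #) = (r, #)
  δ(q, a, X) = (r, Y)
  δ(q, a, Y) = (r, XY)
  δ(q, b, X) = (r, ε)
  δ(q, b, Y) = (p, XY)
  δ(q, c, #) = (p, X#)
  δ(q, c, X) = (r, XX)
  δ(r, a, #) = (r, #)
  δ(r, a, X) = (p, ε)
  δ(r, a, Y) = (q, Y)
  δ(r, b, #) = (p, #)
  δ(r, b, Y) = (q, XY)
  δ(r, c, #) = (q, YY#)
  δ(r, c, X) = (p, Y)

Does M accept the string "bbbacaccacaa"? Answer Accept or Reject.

Reject

(p, bbbacaccacaa, #)
  read b, top #: go to p, push # → (p, bbacaccacaa, #)
  read b, top #: go to p, push # → (p, bacaccacaa, #)
  read b, top #: go to p, push # → (p, acaccacaa, #)
  read a, top #: go to r, push # → (r, caccacaa, #)
  read c, top #: go to q, push YY# → (q, accacaa, YY#)
  read a, top Y: go to r, push XY → (r, ccacaa, XYY#)
  read c, top X: go to p, push Y → (p, cacaa, YYY#)
  read c, top Y: go to r, push XY → (r, acaa, XYYY#)
  read a, top X: go to p, push ε → (p, caa, YYY#)
  read c, top Y: go to r, push XY → (r, aa, XYYY#)
  read a, top X: go to p, push ε → (p, a, YYY#)
No transition applies at (p, a, YYY#); input not fully consumed.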